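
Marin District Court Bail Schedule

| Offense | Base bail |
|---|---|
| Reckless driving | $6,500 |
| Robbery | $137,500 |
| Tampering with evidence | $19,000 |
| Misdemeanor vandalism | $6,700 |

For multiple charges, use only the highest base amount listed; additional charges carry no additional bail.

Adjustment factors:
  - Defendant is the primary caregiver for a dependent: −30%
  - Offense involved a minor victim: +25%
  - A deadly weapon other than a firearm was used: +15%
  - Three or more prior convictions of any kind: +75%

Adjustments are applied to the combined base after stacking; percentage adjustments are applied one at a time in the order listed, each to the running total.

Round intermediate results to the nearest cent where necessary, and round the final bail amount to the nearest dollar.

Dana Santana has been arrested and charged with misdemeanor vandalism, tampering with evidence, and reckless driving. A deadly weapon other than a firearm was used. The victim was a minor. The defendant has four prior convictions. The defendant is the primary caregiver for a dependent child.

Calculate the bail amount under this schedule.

Base amounts from the schedule: misdemeanor vandalism $6,700; tampering with evidence $19,000; reckless driving $6,500.
Stacking rule: use the highest base only. Highest is tampering with evidence at $19,000. Combined base = $19,000.
Defendant is the primary caregiver for a dependent (−30%): $19,000 × 0.7 = $13,300.
Offense involved a minor victim (+25%): $13,300 × 1.25 = $16,625.
A deadly weapon other than a firearm was used (+15%): $16,625 × 1.15 = $19,118.75.
Three or more prior convictions of any kind (+75%): $19,118.75 × 1.75 = $33,457.81.
Rounded to the nearest dollar: $33,458.

$33,458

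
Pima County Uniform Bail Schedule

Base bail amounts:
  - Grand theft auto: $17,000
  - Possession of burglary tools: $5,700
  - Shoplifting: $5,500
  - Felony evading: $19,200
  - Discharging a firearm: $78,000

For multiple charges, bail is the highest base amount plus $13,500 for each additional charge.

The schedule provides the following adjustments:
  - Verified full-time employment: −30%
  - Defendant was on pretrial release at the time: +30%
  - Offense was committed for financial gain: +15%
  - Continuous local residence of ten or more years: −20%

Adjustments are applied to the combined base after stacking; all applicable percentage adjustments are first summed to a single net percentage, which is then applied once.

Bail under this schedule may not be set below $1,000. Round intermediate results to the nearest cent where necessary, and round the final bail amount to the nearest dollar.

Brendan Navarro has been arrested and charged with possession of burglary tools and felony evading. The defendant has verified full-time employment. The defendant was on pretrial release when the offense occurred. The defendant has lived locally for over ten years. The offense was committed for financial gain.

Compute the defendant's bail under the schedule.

$31,065

Base amounts from the schedule: possession of burglary tools $5,700; felony evading $19,200.
Stacking rule: highest base plus $13,500 per additional charge. Highest is felony evading at $19,200; 1 additional charge → +$13,500. Combined base = $32,700.
Net percentage adjustment: −30% +30% +15% −20% = −5%. $32,700 × 0.95 = $31,065.
$31,065 is at or above the $1,000 minimum.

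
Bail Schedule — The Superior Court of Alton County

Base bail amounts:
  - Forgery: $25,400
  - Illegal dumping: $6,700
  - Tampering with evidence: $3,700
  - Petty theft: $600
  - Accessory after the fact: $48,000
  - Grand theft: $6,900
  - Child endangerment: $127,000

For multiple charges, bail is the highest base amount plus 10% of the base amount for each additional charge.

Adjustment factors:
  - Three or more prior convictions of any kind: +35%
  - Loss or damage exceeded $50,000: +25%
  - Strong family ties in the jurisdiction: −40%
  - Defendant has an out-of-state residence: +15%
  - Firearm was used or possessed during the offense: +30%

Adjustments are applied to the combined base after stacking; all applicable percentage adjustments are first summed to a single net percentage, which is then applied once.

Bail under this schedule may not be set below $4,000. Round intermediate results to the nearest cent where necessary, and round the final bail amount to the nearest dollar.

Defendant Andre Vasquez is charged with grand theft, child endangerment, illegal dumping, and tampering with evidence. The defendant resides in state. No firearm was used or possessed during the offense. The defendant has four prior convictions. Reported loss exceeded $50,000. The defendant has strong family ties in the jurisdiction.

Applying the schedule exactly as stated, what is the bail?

Base amounts from the schedule: grand theft $6,900; child endangerment $127,000; illegal dumping $6,700; tampering with evidence $3,700.
Stacking rule: highest base plus 10% of each additional charge. Highest is child endangerment at $127,000. Additional: $6,900 × 10% = $690; $6,700 × 10% = $670; $3,700 × 10% = $370. Combined base = $127,000 + $1,730 = $128,730.
Net percentage adjustment: +35% +25% −40% = +20%. $128,730 × 1.2 = $154,476.
$154,476 is at or above the $4,000 minimum.

$154,476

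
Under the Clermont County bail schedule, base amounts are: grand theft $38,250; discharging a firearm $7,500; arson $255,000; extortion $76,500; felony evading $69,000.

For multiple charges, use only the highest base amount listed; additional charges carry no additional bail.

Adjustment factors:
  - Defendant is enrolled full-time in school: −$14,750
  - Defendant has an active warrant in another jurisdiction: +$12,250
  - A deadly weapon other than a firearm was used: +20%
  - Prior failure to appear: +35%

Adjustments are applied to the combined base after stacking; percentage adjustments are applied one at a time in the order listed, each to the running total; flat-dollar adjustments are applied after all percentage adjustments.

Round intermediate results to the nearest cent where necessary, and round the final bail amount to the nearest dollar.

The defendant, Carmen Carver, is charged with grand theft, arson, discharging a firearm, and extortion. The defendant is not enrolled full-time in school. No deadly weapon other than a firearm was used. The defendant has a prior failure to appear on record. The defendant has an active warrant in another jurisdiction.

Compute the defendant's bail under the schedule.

$356,500

Base amounts from the schedule: grand theft $38,250; arson $255,000; discharging a firearm $7,500; extortion $76,500.
Stacking rule: use the highest base only. Highest is arson at $255,000. Combined base = $255,000.
Prior failure to appear (+35%): $255,000 × 1.35 = $344,250.
Defendant has an active warrant in another jurisdiction (+$12,250 flat): $344,250 + $12,250 = $356,500.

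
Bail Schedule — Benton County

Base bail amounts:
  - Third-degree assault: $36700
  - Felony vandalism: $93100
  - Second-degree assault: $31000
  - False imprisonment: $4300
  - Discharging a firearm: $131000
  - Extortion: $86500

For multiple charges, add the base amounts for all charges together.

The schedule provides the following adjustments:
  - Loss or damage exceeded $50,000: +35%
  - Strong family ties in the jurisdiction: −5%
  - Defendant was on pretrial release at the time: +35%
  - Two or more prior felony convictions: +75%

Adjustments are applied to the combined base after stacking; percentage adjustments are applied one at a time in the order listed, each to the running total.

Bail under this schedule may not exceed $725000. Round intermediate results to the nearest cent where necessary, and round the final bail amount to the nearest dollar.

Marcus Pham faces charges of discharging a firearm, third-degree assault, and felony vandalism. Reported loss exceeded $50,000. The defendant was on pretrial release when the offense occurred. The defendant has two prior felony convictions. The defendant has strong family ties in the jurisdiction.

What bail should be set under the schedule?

$725000

Base amounts from the schedule: discharging a firearm $131000; third-degree assault $36700; felony vandalism $93100.
Stacking rule: sum of all bases. $131000 + $36700 + $93100 = $260800.
Loss or damage exceeded $50,000 (+35%): $260800 × 1.35 = $352080.
Strong family ties in the jurisdiction (−5%): $352080 × 0.95 = $334476.
Defendant was on pretrial release at the time (+35%): $334476 × 1.35 = $451542.60.
Two or more prior felony convictions (+75%): $451542.60 × 1.75 = $790199.55.
Result $790199.55 exceeds the maximum of $725000; bail is capped at $725000.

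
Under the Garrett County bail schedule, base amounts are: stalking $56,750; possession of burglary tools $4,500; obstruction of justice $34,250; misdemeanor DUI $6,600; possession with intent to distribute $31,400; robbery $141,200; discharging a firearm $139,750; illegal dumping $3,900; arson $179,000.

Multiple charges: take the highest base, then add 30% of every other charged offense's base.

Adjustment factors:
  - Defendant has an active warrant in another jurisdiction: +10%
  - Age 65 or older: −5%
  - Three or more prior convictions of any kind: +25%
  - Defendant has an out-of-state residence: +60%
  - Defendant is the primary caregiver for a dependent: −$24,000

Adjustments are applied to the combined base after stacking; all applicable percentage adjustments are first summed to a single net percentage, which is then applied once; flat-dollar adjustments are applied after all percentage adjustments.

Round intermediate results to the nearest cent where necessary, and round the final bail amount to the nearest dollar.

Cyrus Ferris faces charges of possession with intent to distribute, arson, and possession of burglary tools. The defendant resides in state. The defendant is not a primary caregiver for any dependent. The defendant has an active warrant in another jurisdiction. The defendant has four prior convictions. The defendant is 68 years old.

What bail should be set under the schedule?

$246,701

Base amounts from the schedule: possession with intent to distribute $31,400; arson $179,000; possession of burglary tools $4,500.
Stacking rule: highest base plus 30% of each additional charge. Highest is arson at $179,000. Additional: $31,400 × 30% = $9,420; $4,500 × 30% = $1,350. Combined base = $179,000 + $10,770 = $189,770.
Net percentage adjustment: +10% −5% +25% = +30%. $189,770 × 1.3 = $246,701.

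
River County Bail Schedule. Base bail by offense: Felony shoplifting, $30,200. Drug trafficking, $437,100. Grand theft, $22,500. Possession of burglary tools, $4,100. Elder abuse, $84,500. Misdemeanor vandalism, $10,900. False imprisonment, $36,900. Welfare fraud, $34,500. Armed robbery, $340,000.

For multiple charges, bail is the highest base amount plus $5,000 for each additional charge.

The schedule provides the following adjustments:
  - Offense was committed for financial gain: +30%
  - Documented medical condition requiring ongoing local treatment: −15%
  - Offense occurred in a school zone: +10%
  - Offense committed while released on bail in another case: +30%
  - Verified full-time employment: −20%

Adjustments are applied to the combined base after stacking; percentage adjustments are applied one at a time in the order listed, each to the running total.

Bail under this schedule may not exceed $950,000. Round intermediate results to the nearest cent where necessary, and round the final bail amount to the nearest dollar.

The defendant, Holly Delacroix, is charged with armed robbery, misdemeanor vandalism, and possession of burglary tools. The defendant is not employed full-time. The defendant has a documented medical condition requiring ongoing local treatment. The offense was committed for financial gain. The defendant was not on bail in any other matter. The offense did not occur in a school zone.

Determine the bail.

Base amounts from the schedule: armed robbery $340,000; misdemeanor vandalism $10,900; possession of burglary tools $4,100.
Stacking rule: highest base plus $5,000 per additional charge. Highest is armed robbery at $340,000; 2 additional charges → +$10,000. Combined base = $350,000.
Offense was committed for financial gain (+30%): $350,000 × 1.3 = $455,000.
Documented medical condition requiring ongoing local treatment (−15%): $455,000 × 0.85 = $386,750.
$386,750 is within the $950,000 maximum.

$386,750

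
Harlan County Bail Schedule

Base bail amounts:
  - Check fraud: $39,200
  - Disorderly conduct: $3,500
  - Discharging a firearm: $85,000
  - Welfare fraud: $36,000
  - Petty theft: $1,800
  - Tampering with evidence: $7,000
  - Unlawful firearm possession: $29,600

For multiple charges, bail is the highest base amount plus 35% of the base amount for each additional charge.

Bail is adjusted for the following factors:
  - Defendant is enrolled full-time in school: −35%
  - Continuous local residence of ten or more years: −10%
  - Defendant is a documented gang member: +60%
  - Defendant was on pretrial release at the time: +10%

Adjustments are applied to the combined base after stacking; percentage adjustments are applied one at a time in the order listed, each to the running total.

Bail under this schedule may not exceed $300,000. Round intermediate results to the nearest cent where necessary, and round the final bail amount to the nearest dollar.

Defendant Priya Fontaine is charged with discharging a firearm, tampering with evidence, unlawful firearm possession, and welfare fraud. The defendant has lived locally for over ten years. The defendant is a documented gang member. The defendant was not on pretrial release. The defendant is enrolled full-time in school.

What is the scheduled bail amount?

$103,344

Base amounts from the schedule: discharging a firearm $85,000; tampering with evidence $7,000; unlawful firearm possession $29,600; welfare fraud $36,000.
Stacking rule: highest base plus 35% of each additional charge. Highest is discharging a firearm at $85,000. Additional: $7,000 × 35% = $2,450; $29,600 × 35% = $10,360; $36,000 × 35% = $12,600. Combined base = $85,000 + $25,410 = $110,410.
Defendant is enrolled full-time in school (−35%): $110,410 × 0.65 = $71,766.50.
Continuous local residence of ten or more years (−10%): $71,766.50 × 0.9 = $64,589.85.
Defendant is a documented gang member (+60%): $64,589.85 × 1.6 = $103,343.76.
$103,343.76 is within the $300,000 maximum.
Rounded to the nearest dollar: $103,344.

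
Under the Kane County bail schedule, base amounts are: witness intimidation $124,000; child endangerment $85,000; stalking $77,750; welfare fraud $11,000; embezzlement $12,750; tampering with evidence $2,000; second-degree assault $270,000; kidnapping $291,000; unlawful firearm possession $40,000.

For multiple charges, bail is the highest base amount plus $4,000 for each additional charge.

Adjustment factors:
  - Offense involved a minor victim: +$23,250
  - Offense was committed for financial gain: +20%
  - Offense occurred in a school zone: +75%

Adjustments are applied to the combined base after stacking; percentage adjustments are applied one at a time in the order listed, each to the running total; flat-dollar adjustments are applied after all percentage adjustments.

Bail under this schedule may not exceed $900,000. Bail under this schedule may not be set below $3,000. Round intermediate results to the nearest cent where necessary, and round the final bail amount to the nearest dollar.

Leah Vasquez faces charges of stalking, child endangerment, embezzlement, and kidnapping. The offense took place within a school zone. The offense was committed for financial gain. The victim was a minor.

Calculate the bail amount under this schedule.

$659,550

Base amounts from the schedule: stalking $77,750; child endangerment $85,000; embezzlement $12,750; kidnapping $291,000.
Stacking rule: highest base plus $4,000 per additional charge. Highest is kidnapping at $291,000; 3 additional charges → +$12,000. Combined base = $303,000.
Offense was committed for financial gain (+20%): $303,000 × 1.2 = $363,600.
Offense occurred in a school zone (+75%): $363,600 × 1.75 = $636,300.
Offense involved a minor victim (+$23,250 flat): $636,300 + $23,250 = $659,550.
$659,550 is within the $900,000 maximum.
$659,550 is at or above the $3,000 minimum.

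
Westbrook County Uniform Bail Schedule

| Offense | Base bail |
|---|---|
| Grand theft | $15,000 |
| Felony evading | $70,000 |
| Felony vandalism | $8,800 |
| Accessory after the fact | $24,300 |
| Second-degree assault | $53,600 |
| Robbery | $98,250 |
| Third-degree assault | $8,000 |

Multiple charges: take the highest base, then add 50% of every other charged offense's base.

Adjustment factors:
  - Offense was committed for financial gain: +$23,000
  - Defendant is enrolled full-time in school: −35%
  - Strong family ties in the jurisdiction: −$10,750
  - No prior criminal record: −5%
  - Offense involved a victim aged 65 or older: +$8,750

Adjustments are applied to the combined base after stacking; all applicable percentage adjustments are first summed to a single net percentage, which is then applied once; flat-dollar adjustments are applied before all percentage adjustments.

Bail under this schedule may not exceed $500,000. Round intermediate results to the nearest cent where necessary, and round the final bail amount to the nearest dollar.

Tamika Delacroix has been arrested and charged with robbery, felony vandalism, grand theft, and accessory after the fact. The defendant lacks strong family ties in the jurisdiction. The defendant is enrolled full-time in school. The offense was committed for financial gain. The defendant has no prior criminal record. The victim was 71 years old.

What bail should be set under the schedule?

Base amounts from the schedule: robbery $98,250; felony vandalism $8,800; grand theft $15,000; accessory after the fact $24,300.
Stacking rule: highest base plus 50% of each additional charge. Highest is robbery at $98,250. Additional: $8,800 × 50% = $4,400; $15,000 × 50% = $7,500; $24,300 × 50% = $12,150. Combined base = $98,250 + $24,050 = $122,300.
Offense was committed for financial gain (+$23,000 flat): $122,300 + $23,000 = $145,300.
Offense involved a victim aged 65 or older (+$8,750 flat): $145,300 + $8,750 = $154,050.
Net percentage adjustment: −35% −5% = −40%. $154,050 × 0.6 = $92,430.
$92,430 is within the $500,000 maximum.

$92,430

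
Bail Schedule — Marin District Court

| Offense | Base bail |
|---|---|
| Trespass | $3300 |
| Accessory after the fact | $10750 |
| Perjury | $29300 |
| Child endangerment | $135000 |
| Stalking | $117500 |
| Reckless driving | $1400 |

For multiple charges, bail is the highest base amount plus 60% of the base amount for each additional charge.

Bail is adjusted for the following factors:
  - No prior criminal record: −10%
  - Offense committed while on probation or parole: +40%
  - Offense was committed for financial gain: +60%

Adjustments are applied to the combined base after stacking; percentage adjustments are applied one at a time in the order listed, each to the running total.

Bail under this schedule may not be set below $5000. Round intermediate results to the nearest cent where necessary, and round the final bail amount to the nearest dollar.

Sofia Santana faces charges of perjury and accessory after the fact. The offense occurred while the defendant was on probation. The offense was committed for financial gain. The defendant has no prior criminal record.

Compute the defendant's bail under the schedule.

Base amounts from the schedule: perjury $29300; accessory after the fact $10750.
Stacking rule: highest base plus 60% of each additional charge. Highest is perjury at $29300. Additional: $10750 × 60% = $6450. Combined base = $29300 + $6450 = $35750.
No prior criminal record (−10%): $35750 × 0.9 = $32175.
Offense committed while on probation or parole (+40%): $32175 × 1.4 = $45045.
Offense was committed for financial gain (+60%): $45045 × 1.6 = $72072.
$72072 is at or above the $5000 minimum.

$72072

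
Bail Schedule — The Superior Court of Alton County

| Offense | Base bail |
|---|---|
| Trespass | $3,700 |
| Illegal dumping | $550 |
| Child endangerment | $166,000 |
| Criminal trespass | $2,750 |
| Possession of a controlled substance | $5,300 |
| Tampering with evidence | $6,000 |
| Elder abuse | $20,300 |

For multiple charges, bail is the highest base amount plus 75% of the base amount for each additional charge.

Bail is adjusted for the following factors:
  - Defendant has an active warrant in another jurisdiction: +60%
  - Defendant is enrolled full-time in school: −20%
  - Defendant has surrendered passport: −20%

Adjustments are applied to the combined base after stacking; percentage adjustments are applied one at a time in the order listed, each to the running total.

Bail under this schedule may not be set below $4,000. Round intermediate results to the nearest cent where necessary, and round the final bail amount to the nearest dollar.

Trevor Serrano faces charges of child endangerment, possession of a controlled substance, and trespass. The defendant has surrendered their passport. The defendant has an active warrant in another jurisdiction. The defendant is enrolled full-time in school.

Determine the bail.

$176,896

Base amounts from the schedule: child endangerment $166,000; possession of a controlled substance $5,300; trespass $3,700.
Stacking rule: highest base plus 75% of each additional charge. Highest is child endangerment at $166,000. Additional: $5,300 × 75% = $3,975; $3,700 × 75% = $2,775. Combined base = $166,000 + $6,750 = $172,750.
Defendant has an active warrant in another jurisdiction (+60%): $172,750 × 1.6 = $276,400.
Defendant is enrolled full-time in school (−20%): $276,400 × 0.8 = $221,120.
Defendant has surrendered passport (−20%): $221,120 × 0.8 = $176,896.
$176,896 is at or above the $4,000 minimum.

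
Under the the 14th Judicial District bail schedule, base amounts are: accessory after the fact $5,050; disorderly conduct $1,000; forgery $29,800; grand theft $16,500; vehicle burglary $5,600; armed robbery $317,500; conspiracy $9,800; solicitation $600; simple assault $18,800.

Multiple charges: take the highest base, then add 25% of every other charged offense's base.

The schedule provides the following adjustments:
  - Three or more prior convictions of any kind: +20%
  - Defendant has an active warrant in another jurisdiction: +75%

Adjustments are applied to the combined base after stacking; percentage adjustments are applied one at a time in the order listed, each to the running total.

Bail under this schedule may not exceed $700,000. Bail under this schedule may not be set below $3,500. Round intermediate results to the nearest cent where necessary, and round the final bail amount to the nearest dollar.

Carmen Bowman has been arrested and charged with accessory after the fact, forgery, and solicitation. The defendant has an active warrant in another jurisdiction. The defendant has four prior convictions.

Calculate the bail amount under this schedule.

Base amounts from the schedule: accessory after the fact $5,050; forgery $29,800; solicitation $600.
Stacking rule: highest base plus 25% of each additional charge. Highest is forgery at $29,800. Additional: $5,050 × 25% = $1,262.50; $600 × 25% = $150. Combined base = $29,800 + $1,412.50 = $31,212.50.
Three or more prior convictions of any kind (+20%): $31,212.50 × 1.2 = $37,455.
Defendant has an active warrant in another jurisdiction (+75%): $37,455 × 1.75 = $65,546.25.
$65,546.25 is within the $700,000 maximum.
$65,546.25 is at or above the $3,500 minimum.
Rounded to the nearest dollar: $65,546.

$65,546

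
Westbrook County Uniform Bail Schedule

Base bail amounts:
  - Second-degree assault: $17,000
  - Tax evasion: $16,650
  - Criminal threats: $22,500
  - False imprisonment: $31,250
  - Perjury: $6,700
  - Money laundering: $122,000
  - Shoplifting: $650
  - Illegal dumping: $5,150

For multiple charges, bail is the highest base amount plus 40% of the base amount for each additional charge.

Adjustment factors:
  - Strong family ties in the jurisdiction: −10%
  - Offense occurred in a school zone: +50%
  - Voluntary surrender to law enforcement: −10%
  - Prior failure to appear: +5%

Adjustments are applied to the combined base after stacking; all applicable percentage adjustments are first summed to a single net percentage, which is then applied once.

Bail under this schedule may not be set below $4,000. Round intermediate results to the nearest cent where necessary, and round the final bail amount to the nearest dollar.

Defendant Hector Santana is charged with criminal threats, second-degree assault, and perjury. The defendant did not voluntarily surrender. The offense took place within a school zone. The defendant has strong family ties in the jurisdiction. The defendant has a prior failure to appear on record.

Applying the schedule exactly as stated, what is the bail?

Base amounts from the schedule: criminal threats $22,500; second-degree assault $17,000; perjury $6,700.
Stacking rule: highest base plus 40% of each additional charge. Highest is criminal threats at $22,500. Additional: $17,000 × 40% = $6,800; $6,700 × 40% = $2,680. Combined base = $22,500 + $9,480 = $31,980.
Net percentage adjustment: −10% +50% +5% = +45%. $31,980 × 1.45 = $46,371.
$46,371 is at or above the $4,000 minimum.

$46,371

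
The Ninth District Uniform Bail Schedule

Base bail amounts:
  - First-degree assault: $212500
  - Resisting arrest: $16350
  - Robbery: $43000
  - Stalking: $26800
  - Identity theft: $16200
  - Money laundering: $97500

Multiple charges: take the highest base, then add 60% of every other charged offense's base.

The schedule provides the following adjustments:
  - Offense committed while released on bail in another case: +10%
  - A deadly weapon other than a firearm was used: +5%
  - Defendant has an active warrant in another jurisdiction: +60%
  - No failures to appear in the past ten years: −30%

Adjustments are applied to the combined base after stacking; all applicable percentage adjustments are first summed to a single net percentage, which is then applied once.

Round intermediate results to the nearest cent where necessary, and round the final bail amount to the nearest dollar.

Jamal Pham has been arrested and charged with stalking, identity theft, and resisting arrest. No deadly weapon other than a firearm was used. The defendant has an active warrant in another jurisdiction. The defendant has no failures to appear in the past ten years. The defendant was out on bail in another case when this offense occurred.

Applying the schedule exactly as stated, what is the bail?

$64862

Base amounts from the schedule: stalking $26800; identity theft $16200; resisting arrest $16350.
Stacking rule: highest base plus 60% of each additional charge. Highest is stalking at $26800. Additional: $16200 × 60% = $9720; $16350 × 60% = $9810. Combined base = $26800 + $19530 = $46330.
Net percentage adjustment: +10% +60% −30% = +40%. $46330 × 1.4 = $64862.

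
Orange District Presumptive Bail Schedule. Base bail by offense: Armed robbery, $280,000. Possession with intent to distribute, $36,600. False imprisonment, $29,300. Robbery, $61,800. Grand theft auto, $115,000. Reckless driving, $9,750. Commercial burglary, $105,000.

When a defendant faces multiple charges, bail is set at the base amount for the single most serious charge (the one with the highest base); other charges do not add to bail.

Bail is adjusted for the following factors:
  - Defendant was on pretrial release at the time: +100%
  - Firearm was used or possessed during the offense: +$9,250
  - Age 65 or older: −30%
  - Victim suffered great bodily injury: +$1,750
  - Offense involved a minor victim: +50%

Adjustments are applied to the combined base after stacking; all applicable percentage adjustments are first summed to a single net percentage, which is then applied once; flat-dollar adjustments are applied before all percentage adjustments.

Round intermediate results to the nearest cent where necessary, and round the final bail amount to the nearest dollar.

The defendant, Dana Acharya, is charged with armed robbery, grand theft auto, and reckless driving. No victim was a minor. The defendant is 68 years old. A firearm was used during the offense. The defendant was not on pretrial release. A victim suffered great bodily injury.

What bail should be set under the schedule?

$203,700

Base amounts from the schedule: armed robbery $280,000; grand theft auto $115,000; reckless driving $9,750.
Stacking rule: use the highest base only. Highest is armed robbery at $280,000. Combined base = $280,000.
Firearm was used or possessed during the offense (+$9,250 flat): $280,000 + $9,250 = $289,250.
Victim suffered great bodily injury (+$1,750 flat): $289,250 + $1,750 = $291,000.
Age 65 or older (−30%): $291,000 × 0.7 = $203,700.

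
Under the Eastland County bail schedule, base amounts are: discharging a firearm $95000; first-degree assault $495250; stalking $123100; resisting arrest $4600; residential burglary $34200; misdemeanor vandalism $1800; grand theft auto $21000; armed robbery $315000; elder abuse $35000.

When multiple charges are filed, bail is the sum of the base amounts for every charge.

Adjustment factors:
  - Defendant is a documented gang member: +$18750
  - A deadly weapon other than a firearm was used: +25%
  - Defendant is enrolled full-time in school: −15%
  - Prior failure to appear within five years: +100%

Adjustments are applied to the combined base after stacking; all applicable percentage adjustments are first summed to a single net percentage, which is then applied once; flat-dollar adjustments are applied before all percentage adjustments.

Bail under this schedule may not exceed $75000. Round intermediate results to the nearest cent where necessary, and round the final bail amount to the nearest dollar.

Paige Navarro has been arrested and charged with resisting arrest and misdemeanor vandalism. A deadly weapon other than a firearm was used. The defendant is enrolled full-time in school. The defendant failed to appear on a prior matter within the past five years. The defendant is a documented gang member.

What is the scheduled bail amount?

Base amounts from the schedule: resisting arrest $4600; misdemeanor vandalism $1800.
Stacking rule: sum of all bases. $4600 + $1800 = $6400.
Defendant is a documented gang member (+$18750 flat): $6400 + $18750 = $25150.
Net percentage adjustment: +25% −15% +100% = +110%. $25150 × 2.1 = $52815.
$52815 is within the $75000 maximum.

$52815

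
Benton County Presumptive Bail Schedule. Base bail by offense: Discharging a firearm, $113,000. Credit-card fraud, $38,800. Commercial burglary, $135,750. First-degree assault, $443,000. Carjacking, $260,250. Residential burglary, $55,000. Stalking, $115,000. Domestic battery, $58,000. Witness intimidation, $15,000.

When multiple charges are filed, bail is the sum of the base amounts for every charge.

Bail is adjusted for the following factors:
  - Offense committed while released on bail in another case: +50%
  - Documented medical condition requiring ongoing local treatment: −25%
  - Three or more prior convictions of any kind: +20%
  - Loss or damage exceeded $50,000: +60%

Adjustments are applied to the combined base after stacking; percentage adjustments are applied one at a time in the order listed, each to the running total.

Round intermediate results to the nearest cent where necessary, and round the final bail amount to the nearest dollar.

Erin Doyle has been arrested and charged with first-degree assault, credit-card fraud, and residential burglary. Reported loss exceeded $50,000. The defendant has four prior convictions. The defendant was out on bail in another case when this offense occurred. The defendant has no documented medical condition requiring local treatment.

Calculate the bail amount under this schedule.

Base amounts from the schedule: first-degree assault $443,000; credit-card fraud $38,800; residential burglary $55,000.
Stacking rule: sum of all bases. $443,000 + $38,800 + $55,000 = $536,800.
Offense committed while released on bail in another case (+50%): $536,800 × 1.5 = $805,200.
Three or more prior convictions of any kind (+20%): $805,200 × 1.2 = $966,240.
Loss or damage exceeded $50,000 (+60%): $966,240 × 1.6 = $1,545,984.

$1,545,984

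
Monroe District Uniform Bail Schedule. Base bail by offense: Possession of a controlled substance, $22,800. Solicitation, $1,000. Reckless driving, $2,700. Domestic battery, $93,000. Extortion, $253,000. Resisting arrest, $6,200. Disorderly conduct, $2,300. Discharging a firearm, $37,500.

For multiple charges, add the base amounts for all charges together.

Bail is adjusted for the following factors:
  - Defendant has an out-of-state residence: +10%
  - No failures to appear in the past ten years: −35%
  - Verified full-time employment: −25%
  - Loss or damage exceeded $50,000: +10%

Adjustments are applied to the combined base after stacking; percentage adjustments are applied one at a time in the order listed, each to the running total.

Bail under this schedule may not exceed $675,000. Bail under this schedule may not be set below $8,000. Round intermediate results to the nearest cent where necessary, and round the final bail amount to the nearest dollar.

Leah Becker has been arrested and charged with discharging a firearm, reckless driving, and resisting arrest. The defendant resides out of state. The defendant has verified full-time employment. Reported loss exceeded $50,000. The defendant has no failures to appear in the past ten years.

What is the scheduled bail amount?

$27,370

Base amounts from the schedule: discharging a firearm $37,500; reckless driving $2,700; resisting arrest $6,200.
Stacking rule: sum of all bases. $37,500 + $2,700 + $6,200 = $46,400.
Defendant has an out-of-state residence (+10%): $46,400 × 1.1 = $51,040.
No failures to appear in the past ten years (−35%): $51,040 × 0.65 = $33,176.
Verified full-time employment (−25%): $33,176 × 0.75 = $24,882.
Loss or damage exceeded $50,000 (+10%): $24,882 × 1.1 = $27,370.20.
$27,370.20 is within the $675,000 maximum.
$27,370.20 is at or above the $8,000 minimum.
Rounded to the nearest dollar: $27,370.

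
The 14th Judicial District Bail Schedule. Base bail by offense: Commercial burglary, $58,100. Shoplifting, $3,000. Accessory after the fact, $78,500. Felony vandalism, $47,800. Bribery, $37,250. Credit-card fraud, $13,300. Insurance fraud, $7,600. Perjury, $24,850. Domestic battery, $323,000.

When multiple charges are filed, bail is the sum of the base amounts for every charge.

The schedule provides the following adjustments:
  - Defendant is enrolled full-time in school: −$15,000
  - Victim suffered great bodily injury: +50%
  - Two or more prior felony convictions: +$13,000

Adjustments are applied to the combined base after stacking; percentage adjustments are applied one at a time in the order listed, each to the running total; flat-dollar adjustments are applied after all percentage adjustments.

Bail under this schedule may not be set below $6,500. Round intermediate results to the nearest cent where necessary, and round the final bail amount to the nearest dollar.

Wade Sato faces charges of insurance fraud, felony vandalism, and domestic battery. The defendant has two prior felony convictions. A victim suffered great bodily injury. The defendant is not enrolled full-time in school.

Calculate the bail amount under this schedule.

$580,600

Base amounts from the schedule: insurance fraud $7,600; felony vandalism $47,800; domestic battery $323,000.
Stacking rule: sum of all bases. $7,600 + $47,800 + $323,000 = $378,400.
Victim suffered great bodily injury (+50%): $378,400 × 1.5 = $567,600.
Two or more prior felony convictions (+$13,000 flat): $567,600 + $13,000 = $580,600.
$580,600 is at or above the $6,500 minimum.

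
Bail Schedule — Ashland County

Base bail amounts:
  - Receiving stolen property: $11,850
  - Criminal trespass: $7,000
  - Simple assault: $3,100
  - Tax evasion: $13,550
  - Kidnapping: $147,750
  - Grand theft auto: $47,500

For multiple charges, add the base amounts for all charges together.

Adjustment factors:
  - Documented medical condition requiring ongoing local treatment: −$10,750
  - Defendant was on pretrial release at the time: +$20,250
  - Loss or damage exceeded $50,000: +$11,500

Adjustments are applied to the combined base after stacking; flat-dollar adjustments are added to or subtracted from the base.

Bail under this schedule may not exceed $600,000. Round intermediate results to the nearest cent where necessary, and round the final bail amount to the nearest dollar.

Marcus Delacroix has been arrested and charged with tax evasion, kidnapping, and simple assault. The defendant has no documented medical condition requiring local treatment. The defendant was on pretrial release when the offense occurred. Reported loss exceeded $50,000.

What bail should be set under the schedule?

$196,150

Base amounts from the schedule: tax evasion $13,550; kidnapping $147,750; simple assault $3,100.
Stacking rule: sum of all bases. $13,550 + $147,750 + $3,100 = $164,400.
Defendant was on pretrial release at the time (+$20,250 flat): $164,400 + $20,250 = $184,650.
Loss or damage exceeded $50,000 (+$11,500 flat): $184,650 + $11,500 = $196,150.
$196,150 is within the $600,000 maximum.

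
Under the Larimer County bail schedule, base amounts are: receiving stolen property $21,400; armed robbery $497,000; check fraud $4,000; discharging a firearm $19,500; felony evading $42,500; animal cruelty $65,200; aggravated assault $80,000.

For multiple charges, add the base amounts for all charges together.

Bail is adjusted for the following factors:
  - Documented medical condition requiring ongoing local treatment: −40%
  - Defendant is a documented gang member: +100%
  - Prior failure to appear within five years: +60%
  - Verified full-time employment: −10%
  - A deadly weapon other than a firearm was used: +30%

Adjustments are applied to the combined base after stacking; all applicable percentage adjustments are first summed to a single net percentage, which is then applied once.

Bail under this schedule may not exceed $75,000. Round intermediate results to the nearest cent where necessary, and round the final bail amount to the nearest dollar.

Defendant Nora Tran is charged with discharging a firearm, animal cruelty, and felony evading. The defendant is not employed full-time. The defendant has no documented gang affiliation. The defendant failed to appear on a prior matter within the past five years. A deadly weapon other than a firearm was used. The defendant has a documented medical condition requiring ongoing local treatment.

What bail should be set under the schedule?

$75,000

Base amounts from the schedule: discharging a firearm $19,500; animal cruelty $65,200; felony evading $42,500.
Stacking rule: sum of all bases. $19,500 + $65,200 + $42,500 = $127,200.
Net percentage adjustment: −40% +60% +30% = +50%. $127,200 × 1.5 = $190,800.
Result $190,800 exceeds the maximum of $75,000; bail is capped at $75,000.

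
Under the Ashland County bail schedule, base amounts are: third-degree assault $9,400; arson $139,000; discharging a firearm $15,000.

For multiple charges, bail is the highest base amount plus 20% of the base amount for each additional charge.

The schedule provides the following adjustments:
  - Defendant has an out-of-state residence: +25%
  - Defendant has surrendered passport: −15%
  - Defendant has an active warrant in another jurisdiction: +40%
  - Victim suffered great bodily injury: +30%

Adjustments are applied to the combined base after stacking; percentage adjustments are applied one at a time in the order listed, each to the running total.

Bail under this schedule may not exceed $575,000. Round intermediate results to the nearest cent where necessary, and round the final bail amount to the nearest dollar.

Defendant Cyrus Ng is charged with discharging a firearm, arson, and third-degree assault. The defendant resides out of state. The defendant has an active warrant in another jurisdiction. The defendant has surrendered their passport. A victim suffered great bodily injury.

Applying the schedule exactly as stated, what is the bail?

Base amounts from the schedule: discharging a firearm $15,000; arson $139,000; third-degree assault $9,400.
Stacking rule: highest base plus 20% of each additional charge. Highest is arson at $139,000. Additional: $15,000 × 20% = $3,000; $9,400 × 20% = $1,880. Combined base = $139,000 + $4,880 = $143,880.
Defendant has an out-of-state residence (+25%): $143,880 × 1.25 = $179,850.
Defendant has surrendered passport (−15%): $179,850 × 0.85 = $152,872.50.
Defendant has an active warrant in another jurisdiction (+40%): $152,872.50 × 1.4 = $214,021.50.
Victim suffered great bodily injury (+30%): $214,021.50 × 1.3 = $278,227.95.
$278,227.95 is within the $575,000 maximum.
Rounded to the nearest dollar: $278,228.

$278,228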